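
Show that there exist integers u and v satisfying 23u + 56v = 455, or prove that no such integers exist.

23 and 56 are coprime, so 23u + 56v ranges over all of ℤ.
Dividing repeatedly: 56 = 2·23 + 10, 23 = 2·10 + 3, 10 = 3·3 + 1, 3 = 3·1 + 0.
Back-substituting, 1 = 10 − 3·3 = 10 − 3·(23 − 2·10) = −3·23 + 7·10 = −3·23 + 7·(56 − 2·23) = 7·56 − 17·23; that is, 23·(-17) + 56·7 = 1.
Multiplying through by 455: u = (-17)·455 = -7735, v = 7·455 = 3185 is a solution.
Shifting by a multiple of (56, −23) keeps it a solution: u = -7735 + 139·56 = 49, v = 3185 − 139·23 = -12.
Check: 23·49 + 56·(-12) = 1127 − 672 = 455. ✓

u = 49, v = -12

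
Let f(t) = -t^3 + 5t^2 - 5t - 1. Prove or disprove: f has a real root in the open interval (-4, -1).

The endpoint values f(-4) = 163 and f(-1) = 10 are both positive. Claim: f(t) > 0 for every t in (-4, -1).
Substitute t = -1 − u, where 0 < u < 3 on the interval. Expanding, f(-1 − u) = u^3 + 8u^2 + 18u + 10.
The nonzero coefficients here are all positive, so for u > 0 every term is positive (or zero), and the constant term 10 is strictly positive.
So f is strictly positive on (-4, -1); no root exists in the interval.

No.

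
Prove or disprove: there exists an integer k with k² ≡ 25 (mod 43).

k = 38 works: 38² = 1444, and 1444 − 25 = 1419 = 33·43.

k = 38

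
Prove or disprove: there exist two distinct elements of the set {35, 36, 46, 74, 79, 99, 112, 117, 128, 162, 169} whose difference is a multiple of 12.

No, no such pair exists.

Residues mod 12: 35↦11, 36↦0, 46↦10, 74↦2, 79↦7, 99↦3, 112↦4, 117↦9, 128↦8, 162↦6, 169↦1.
No residue repeats among the 11 elements, so no pair has difference ≡ 0 (mod 12).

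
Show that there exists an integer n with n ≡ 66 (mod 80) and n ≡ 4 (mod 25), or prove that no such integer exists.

No such integer exists.

Both moduli are multiples of 5 = gcd(80, 25), so any solution would satisfy n ≡ 66 and n ≡ 4 modulo 5 simultaneously.
These are incompatible: 66 − 4 = 62 is not divisible by 5.
So no integer satisfies both congruences.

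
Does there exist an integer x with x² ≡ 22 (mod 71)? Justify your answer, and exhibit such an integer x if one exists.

There is no such integer.

71 is prime, so by Euler's criterion 22 is a square mod 71 iff 22^((71−1)/2) = 22^35 ≡ 1 (mod 71).
Squaring successively (mod 71): 22^2 = 484 ≡ 58; 22^4 ≡ 58² = 3364 ≡ 27; 22^8 ≡ 27² = 729 ≡ 19; 22^16 ≡ 19² = 361 ≡ 6; 22^32 ≡ 6² = 36 ≡ 36.
Since 35 = 32 + 2 + 1, 22^35 ≡ 36 · 58 · 22; multiplying out mod 71: 36·58 = 2088 ≡ 29, then 29·22 = 638 ≡ 70. Thus 22^35 ≡ 70 ≡ −1 (mod 71).
By Euler's criterion 22 is a quadratic non-residue mod 71: no x satisfies x² ≡ 22 (mod 71).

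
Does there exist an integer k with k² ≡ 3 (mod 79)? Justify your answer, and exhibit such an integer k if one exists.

79 is prime, so by Euler's criterion 3 is a square mod 79 iff 3^((79−1)/2) = 3^39 ≡ 1 (mod 79).
Repeated squaring mod 79: 3^2 = 9 ≡ 9; 3^4 ≡ 9² = 81 ≡ 2; 3^8 ≡ 2² = 4 ≡ 4; 3^16 ≡ 4² = 16 ≡ 16; 3^32 ≡ 16² = 256 ≡ 19.
Since 39 = 32 + 4 + 2 + 1, 3^39 ≡ 19 · 2 · 9 · 3; multiplying out mod 79: 19·2 = 38 ≡ 38, then 38·9 = 342 ≡ 26, then 26·3 = 78 ≡ 78. Thus 3^39 ≡ 78 ≡ −1 (mod 79).
By Euler's criterion 3 is a quadratic non-residue mod 79: no k satisfies k² ≡ 3 (mod 79).

There is no such integer.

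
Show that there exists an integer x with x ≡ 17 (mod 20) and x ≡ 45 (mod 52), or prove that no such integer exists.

gcd(20, 52) = 4. A simultaneous solution exists iff 17 ≡ 45 (mod 4); here 17 mod 4 = 1 = 45 mod 4, so it does.
The integers ≡ 17 (mod 20) are 17, 37, 57, 77, 97, …; their remainders mod 52 are 17, 37, 5, 25, 45, so x = 97 is the first that is ≡ 45 (mod 52).
Check: 97 mod 20 = 17, 97 mod 52 = 45. ✓

x = 97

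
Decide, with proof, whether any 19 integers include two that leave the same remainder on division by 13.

Each integer lies in one of the 13 residue classes modulo 13.
Since 19 > 13, two of the 19 integers must share a residue class by the pigeonhole principle; call them a and b.
So a and b have equal remainders mod 13, which is exactly what was to be shown.

Yes, this is always true.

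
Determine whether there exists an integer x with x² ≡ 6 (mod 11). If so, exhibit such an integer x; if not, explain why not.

Since (11 − x)² ≡ x² (mod 11), it suffices to square x = 0, 1, …, 5: the residues are 0, 1, 4, 9, 5, 3.
The set of squares mod 11 is therefore {0, 1, 3, 4, 5, 9}, which does not contain 6.
Hence no integer x has x² ≡ 6 (mod 11).

No such integer exists.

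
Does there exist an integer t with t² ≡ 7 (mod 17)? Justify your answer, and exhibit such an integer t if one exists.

No, no such integer exists.

Computing t² mod 17 for t = 0, 1, …, 8 (enough, by the symmetry t ↦ 17 − t) gives 0, 1, 4, 9, 16, 8, 2, 15, 13.
So the quadratic residues mod 17 are {0, 1, 2, 4, 8, 9, 13, 15, 16}, and 7 is not among them.
Therefore t² ≡ 7 (mod 17) has no solution.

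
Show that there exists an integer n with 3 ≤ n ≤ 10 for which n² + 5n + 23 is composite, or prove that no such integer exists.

The values for n = 3, 4, …, 10 are 47, 59, 73, 89, 107, 127, 149, 173, and each of these is prime.
So no value in the range makes the expression composite.

No, no such integer n in that range exists.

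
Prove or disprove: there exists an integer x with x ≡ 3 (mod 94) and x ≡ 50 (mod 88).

Both moduli are multiples of 2 = gcd(94, 88), so any solution would satisfy x ≡ 3 and x ≡ 50 modulo 2 simultaneously.
But 3 mod 2 = 1 while 50 mod 2 = 0, a contradiction.
So no integer satisfies both congruences.

No such integer exists.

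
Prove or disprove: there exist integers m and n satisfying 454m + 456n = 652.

Since gcd(454, 456) = 2 and 652 = 2·326, Bézout's identity guarantees a solution.
Dividing through by 2 reduces the equation to 227m + 228n = 326.
Run the Euclidean algorithm on 228 and 227: 228 = 1·227 + 1, 227 = 227·1 + 0.
Working back up the chain: 1 = 228 − 1·227. So 227·(-1) + 228·1 = 1.
Times 326: 227·(-326) + 228·326 = 326, so (-326, 326) solves it.
The general solution is m = -326 + 228k, n = 326 − 227k; taking k = 2 gives the smaller pair m = 130, n = -128.
Indeed 454·130 + 456·(-128) = 59020 − 58368 = 652.

m = 130, n = -128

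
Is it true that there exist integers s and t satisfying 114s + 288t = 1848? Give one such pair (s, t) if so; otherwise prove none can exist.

s = 44, t = -11

gcd(114, 288) = 6, and 6 divides 1848, so integer solutions exist.
Dividing through by 6 reduces the equation to 19s + 48t = 308.
Dividing repeatedly: 48 = 2·19 + 10, 19 = 1·10 + 9, 10 = 1·9 + 1, 9 = 9·1 + 0.
Unwinding: 1 = 10 − 1·9 = 10 − (19 − 1·10) = −19 + 2·10 = −19 + 2·(48 − 2·19) = 2·48 − 5·19, i.e. 19·(-5) + 48·2 = 1.
Multiplying through by 308: s = (-5)·308 = -1540, t = 2·308 = 616 is a solution.
Shifting by a multiple of (48, −19) keeps it a solution: s = -1540 + 33·48 = 44, t = 616 − 33·19 = -11.
Check: 114·44 + 288·(-11) = 5016 − 3168 = 1848. ✓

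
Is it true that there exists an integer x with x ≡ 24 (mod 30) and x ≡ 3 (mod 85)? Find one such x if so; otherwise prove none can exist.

Both moduli are multiples of 5 = gcd(30, 85), so any solution would satisfy x ≡ 24 and x ≡ 3 modulo 5 simultaneously.
These are incompatible: 24 − 3 = 21 is not divisible by 5.
Therefore no such x exists.

No, no such integer exists.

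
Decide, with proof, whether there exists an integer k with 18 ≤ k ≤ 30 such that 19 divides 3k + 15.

The values of 3k + 15 for k = 18, 19, …, 30 are 69, 72, 75, 78, 81, 84, 87, 90, 93, 96, 99, 102, 105; reduced mod 19 these are 12, 15, 18, 2, 5, 8, 11, 14, 17, 1, 4, 7, 10.
Since 0 is absent from this list, 19 ∤ 3k + 15 for every k with 18 ≤ k ≤ 30.

There is no such integer k in that range.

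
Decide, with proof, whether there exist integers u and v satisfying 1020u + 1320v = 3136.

No, no such integers exist.

Any value of 1020u + 1320v is a multiple of gcd(1020, 1320) = 60.
But 3136 = 60·52 + 16, so 60 ∤ 3136.
So the equation is unsolvable over ℤ.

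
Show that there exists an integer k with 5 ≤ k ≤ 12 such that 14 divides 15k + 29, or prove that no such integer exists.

No, no such integer k in that range exists.

For k = 5, 6, …, 12 the values of 15k + 29 modulo 14 are 6, 7, 8, 9, 10, 11, 12, 13 respectively.
The residue 0 does not occur, so no k in [5, 12] makes 15k + 29 a multiple of 14.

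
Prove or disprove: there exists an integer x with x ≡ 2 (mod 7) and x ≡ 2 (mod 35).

Here gcd(7, 35) = 7, and both 2 and 2 leave remainder 2 mod 7, so the system is consistent.
In fact x = 2 itself already satisfies 2 mod 35 = 2.
Check: 2 mod 7 = 2, 2 mod 35 = 2. ✓

x = 2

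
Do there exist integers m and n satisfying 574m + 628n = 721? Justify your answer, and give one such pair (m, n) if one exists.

Both 574 and 628 are divisible by gcd(574, 628) = 2, hence so is any combination 574m + 628n.
But 721 is not a multiple of 2 (it leaves remainder 1).
Therefore 574m + 628n = 721 has no solution in integers.

There are no such integers.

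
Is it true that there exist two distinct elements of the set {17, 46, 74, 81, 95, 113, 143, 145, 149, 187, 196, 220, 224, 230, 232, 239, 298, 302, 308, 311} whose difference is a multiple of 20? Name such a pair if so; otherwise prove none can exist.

No, no such pair exists.

Two integers differ by a multiple of 20 exactly when they have the same residue mod 20. The residues are 17↦17, 46↦6, 74↦14, 81↦1, 95↦15, 113↦13, 143↦3, 145↦5, 149↦9, 187↦7, 196↦16, 220↦0, 224↦4, 230↦10, 232↦12, 239↦19, 298↦18, 302↦2, 308↦8, 311↦11.
These 20 residues are pairwise different, hence no difference of two elements is divisible by 20.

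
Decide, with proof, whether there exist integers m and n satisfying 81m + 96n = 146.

Any value of 81m + 96n is a multiple of gcd(81, 96) = 3.
But 146 is not a multiple of 3 (it leaves remainder 2).
So the equation is unsolvable over ℤ.

There are no such integers.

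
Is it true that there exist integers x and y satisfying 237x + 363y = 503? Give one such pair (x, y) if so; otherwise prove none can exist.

Both 237 and 363 are divisible by gcd(237, 363) = 3, hence so is any combination 237x + 363y.
But 503 is not a multiple of 3 (it leaves remainder 2).
Hence no integers x, y satisfy the equation.

No such integers exist.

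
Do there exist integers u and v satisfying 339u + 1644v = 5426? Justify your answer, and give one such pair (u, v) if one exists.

Any value of 339u + 1644v is a multiple of gcd(339, 1644) = 3.
But 5426 is not a multiple of 3 (it leaves remainder 2).
Hence no integers u, v satisfy the equation.

No such integers exist.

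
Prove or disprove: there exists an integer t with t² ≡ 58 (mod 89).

No such integer exists.

89 is prime, so by Euler's criterion 58 is a square mod 89 iff 58^((89−1)/2) = 58^44 ≡ 1 (mod 89).
Repeated squaring mod 89: 58^2 = 3364 ≡ 71; 58^4 ≡ 71² = 5041 ≡ 57; 58^8 ≡ 57² = 3249 ≡ 45; 58^16 ≡ 45² = 2025 ≡ 67; 58^32 ≡ 67² = 4489 ≡ 39.
Since 44 = 32 + 8 + 4, 58^44 ≡ 39 · 45 · 57; multiplying out mod 89: 39·45 = 1755 ≡ 64, then 64·57 = 3648 ≡ 88. Thus 58^44 ≡ 88 ≡ −1 (mod 89).
The value −1 means 58 is a non-residue modulo 89, so t² ≡ 58 (mod 89) is impossible.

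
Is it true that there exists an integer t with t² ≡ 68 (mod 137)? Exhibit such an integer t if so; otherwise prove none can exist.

Take t = 43. Then 43² = 1849 = 13·137 + 68, so 43² ≡ 68 (mod 137).

t = 43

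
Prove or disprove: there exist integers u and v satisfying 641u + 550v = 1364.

u = 154, v = -177

Since gcd(641, 550) = 1, every integer is an integer combination of 641 and 550.
Dividing repeatedly: 641 = 1·550 + 91, 550 = 6·91 + 4, 91 = 22·4 + 3, 4 = 1·3 + 1, 3 = 3·1 + 0.
Back-substituting, 1 = 4 − 1·3 = 4 − (91 − 22·4) = −91 + 23·4 = −91 + 23·(550 − 6·91) = 23·550 − 139·91 = 23·550 − 139·(641 − 1·550) = −139·641 + 162·550; that is, 641·(-139) + 550·162 = 1.
Multiplying through by 1364: u = (-139)·1364 = -189596, v = 162·1364 = 220968 is a solution.
The general solution is u = -189596 + 550k, v = 220968 − 641k; taking k = 345 gives the smaller pair u = 154, v = -177.
Check: 641·154 + 550·(-177) = 98714 − 97350 = 1364. ✓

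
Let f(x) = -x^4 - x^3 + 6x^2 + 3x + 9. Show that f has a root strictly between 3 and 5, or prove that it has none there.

f(3) = -36 and f(5) = -576, both negative, so a sign-change argument is unavailable; we show f keeps this sign on the whole interval.
Substitute x = 3 + u, where 0 < u < 2 on the interval. Expanding, f(3 + u) = -u^4 - 13u^3 - 57u^2 - 96u - 36.
The nonzero coefficients here are all negative, so for u > 0 every term is negative (or zero), and the constant term -36 is strictly negative.
So f is strictly negative on (3, 5); no root exists in the interval.

f has no root in that interval.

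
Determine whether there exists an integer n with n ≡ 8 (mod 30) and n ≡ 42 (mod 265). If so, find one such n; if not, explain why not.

gcd(30, 265) = 5. If n ≡ 8 (mod 30) and n ≡ 42 (mod 265), then n ≡ 8 (mod 5) and n ≡ 42 (mod 5).
However 8 ≡ 3 and 42 ≡ 2 (mod 5), and 3 ≠ 2.
Hence the system has no solution.

No, no such integer exists.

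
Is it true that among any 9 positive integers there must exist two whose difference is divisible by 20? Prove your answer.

Try 9 consecutive integers, 45, 46, …, 53. Their remainders mod 20 are 5, 6, 7, 8, 9, 10, 11, 12, 13 — pairwise different, as any 9 ≤ 20 consecutive integers have distinct residues.
No two share a residue, so no pair has difference divisible by 20; the claim fails for this set.

No; for instance {45, 46, 47, 48, 49, 50, 51, 52, 53} is a counterexample.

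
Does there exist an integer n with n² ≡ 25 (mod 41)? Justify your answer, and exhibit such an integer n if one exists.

n = 36 works: 36² = 1296, and 1296 − 25 = 1271 = 31·41.

n = 36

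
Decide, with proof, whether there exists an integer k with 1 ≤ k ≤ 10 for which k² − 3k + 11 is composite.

k = 4

At k = 4: 4² − 3·4 + 11 = 15 = 3·5, which is composite.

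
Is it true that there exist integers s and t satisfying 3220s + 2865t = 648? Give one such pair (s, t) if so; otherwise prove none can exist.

gcd(3220, 2865) = 5, so every integer of the form 3220s + 2865t is a multiple of 5.
However 648 leaves remainder 3 on division by 5.
So the equation is unsolvable over ℤ.

There are no such integers.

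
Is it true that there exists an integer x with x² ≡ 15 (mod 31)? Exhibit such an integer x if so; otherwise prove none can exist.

No, no such integer exists.

31 is prime, so by Euler's criterion 15 is a square mod 31 iff 15^((31−1)/2) = 15^15 ≡ 1 (mod 31).
Squaring successively (mod 31): 15^2 = 225 ≡ 8; 15^4 ≡ 8² = 64 ≡ 2; 15^8 ≡ 2² = 4 ≡ 4.
Since 15 = 8 + 4 + 2 + 1, 15^15 ≡ 4 · 2 · 8 · 15; multiplying out mod 31: 4·2 = 8 ≡ 8, then 8·8 = 64 ≡ 2, then 2·15 = 30 ≡ 30. Thus 15^15 ≡ 30 ≡ −1 (mod 31).
By Euler's criterion 15 is a quadratic non-residue mod 31: no x satisfies x² ≡ 15 (mod 31).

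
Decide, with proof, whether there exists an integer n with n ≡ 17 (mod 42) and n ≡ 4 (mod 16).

Reduce both congruences modulo 2, which divides 42 and 16: they say n ≡ 17 (mod 2) and n ≡ 4 (mod 2).
But 17 mod 2 = 1 while 4 mod 2 = 0, a contradiction.
Hence the system has no solution.

No such integer exists.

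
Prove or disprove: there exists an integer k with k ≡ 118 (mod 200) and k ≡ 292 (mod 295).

Reduce both congruences modulo 5, which divides 200 and 295: they say k ≡ 118 (mod 5) and k ≡ 292 (mod 5).
However 118 ≡ 3 and 292 ≡ 2 (mod 5), and 3 ≠ 2.
So no integer satisfies both congruences.

There is no such integer.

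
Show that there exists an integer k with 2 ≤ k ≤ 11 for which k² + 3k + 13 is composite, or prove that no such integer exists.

k = 10

At k = 10: 10² + 3·10 + 13 = 143 = 11·13, which is composite.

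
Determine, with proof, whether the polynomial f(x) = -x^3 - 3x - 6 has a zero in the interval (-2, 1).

f(-2) = 8 and f(1) = -10, which have opposite signs.
Since f is a polynomial it is continuous on [-2, 1].
By the Intermediate Value Theorem, f takes the value 0 somewhere in the open interval.

Such a root exists.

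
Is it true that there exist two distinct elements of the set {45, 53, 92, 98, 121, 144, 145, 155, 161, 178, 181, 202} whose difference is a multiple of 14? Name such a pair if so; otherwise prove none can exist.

Two integers differ by a multiple of 14 exactly when they have the same residue mod 14. The residues are 45↦3, 53↦11, 92↦8, 98↦0, 121↦9, 144↦4, 145↦5, 155↦1, 161↦7, 178↦10, 181↦13, 202↦6.
These 12 residues are pairwise different, hence no difference of two elements is divisible by 14.

There is no such pair.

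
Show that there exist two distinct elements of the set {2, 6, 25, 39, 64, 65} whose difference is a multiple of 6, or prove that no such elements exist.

No such pair exists.

Residues mod 6: 2↦2, 6↦0, 25↦1, 39↦3, 64↦4, 65↦5.
These 6 residues are pairwise different, hence no difference of two elements is divisible by 6.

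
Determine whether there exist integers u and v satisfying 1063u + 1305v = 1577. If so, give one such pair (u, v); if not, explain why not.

u = 344, v = -279

Since gcd(1063, 1305) = 1, every integer is an integer combination of 1063 and 1305.
Euclidean algorithm: 1305 = 1·1063 + 242, 1063 = 4·242 + 95, 242 = 2·95 + 52, 95 = 1·52 + 43, 52 = 1·43 + 9, 43 = 4·9 + 7, 9 = 1·7 + 2, 7 = 3·2 + 1, 2 = 2·1 + 0.
Back-substituting, 1 = 7 − 3·2 = 7 − 3·(9 − 1·7) = −3·9 + 4·7 = −3·9 + 4·(43 − 4·9) = 4·43 − 19·9 = 4·43 − 19·(52 − 1·43) = −19·52 + 23·43 = −19·52 + 23·(95 − 1·52) = 23·95 − 42·52 = 23·95 − 42·(242 − 2·95) = −42·242 + 107·95 = −42·242 + 107·(1063 − 4·242) = 107·1063 − 470·242 = 107·1063 − 470·(1305 − 1·1063) = −470·1305 + 577·1063; that is, 1063·577 + 1305·(-470) = 1.
Times 1577: 1063·909929 + 1305·(-741190) = 1577, so (909929, -741190) solves it.
The general solution is u = 909929 + 1305k, v = -741190 − 1063k; taking k = -697 gives the smaller pair u = 344, v = -279.
Indeed 1063·344 + 1305·(-279) = 365672 − 364095 = 1577.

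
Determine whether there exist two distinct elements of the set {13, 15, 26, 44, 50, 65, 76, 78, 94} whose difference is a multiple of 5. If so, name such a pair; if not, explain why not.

Yes: 13 and 78.

Both 13 and 78 leave remainder 3 on division by 5; their difference 65 = 13·5 is a multiple of 5.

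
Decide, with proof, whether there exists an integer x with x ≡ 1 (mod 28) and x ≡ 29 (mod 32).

x = 29

gcd(28, 32) = 4. A simultaneous solution exists iff 1 ≡ 29 (mod 4); here 1 mod 4 = 1 = 29 mod 4, so it does.
The integers ≡ 1 (mod 28) are 1, 29, …; their remainders mod 32 are 1, 29, so x = 29 is the first that is ≡ 29 (mod 32).
Indeed 29 ≡ 1 (mod 28) and 29 ≡ 29 (mod 32).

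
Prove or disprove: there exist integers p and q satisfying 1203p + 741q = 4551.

gcd(1203, 741) = 3, and 3 divides 4551, so integer solutions exist.
Dividing through by 3 reduces the equation to 401p + 247q = 1517.
Run the Euclidean algorithm on 401 and 247: 401 = 1·247 + 154, 247 = 1·154 + 93, 154 = 1·93 + 61, 93 = 1·61 + 32, 61 = 1·32 + 29, 32 = 1·29 + 3, 29 = 9·3 + 2, 3 = 1·2 + 1, 2 = 2·1 + 0.
Working back up the chain: 1 = 3 − 1·2 = 3 − (29 − 9·3) = −29 + 10·3 = −29 + 10·(32 − 1·29) = 10·32 − 11·29 = 10·32 − 11·(61 − 1·32) = −11·61 + 21·32 = −11·61 + 21·(93 − 1·61) = 21·93 − 32·61 = 21·93 − 32·(154 − 1·93) = −32·154 + 53·93 = −32·154 + 53·(247 − 1·154) = 53·247 − 85·154 = 53·247 − 85·(401 − 1·247) = −85·401 + 138·247. So 401·(-85) + 247·138 = 1.
Multiplying through by 1517: p = (-85)·1517 = -128945, q = 138·1517 = 209346 is a solution.
Shifting by a multiple of (247, −401) keeps it a solution: p = -128945 + 523·247 = 236, q = 209346 − 523·401 = -377.
Indeed 1203·236 + 741·(-377) = 283908 − 279357 = 4551.

p = 236, q = -377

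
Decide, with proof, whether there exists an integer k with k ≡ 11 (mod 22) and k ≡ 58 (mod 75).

gcd(22, 75) = 1, so the Chinese Remainder Theorem guarantees exactly one residue class mod 1650 satisfying both.
Write k = 11 + 22t and require 11 + 22t ≡ 58 (mod 75), i.e. 22t ≡ 47 (mod 75).
Note 22·58 = 1276 ≡ 1 (mod 75) (as 1276 − 1 = 17·75), so 22⁻¹ ≡ 58.
Multiplying by 58: t ≡ 58·47 = 2726 ≡ 26 (mod 75).
With t = 26: k = 11 + 22·26 = 583.
Verify: 583 = 26·22 + 11 and 583 = 7·75 + 58. ✓

k = 583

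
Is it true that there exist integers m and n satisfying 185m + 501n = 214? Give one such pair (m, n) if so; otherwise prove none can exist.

m = 383, n = -141

185 and 501 are coprime, so 185m + 501n ranges over all of ℤ.
Euclidean algorithm: 501 = 2·185 + 131, 185 = 1·131 + 54, 131 = 2·54 + 23, 54 = 2·23 + 8, 23 = 2·8 + 7, 8 = 1·7 + 1, 7 = 7·1 + 0.
Working back up the chain: 1 = 8 − 1·7 = 8 − (23 − 2·8) = −23 + 3·8 = −23 + 3·(54 − 2·23) = 3·54 − 7·23 = 3·54 − 7·(131 − 2·54) = −7·131 + 17·54 = −7·131 + 17·(185 − 1·131) = 17·185 − 24·131 = 17·185 − 24·(501 − 2·185) = −24·501 + 65·185. So 185·65 + 501·(-24) = 1.
Scaling by 214 gives the particular solution (m, n) = (13910, -5136).
The general solution is m = 13910 + 501k, n = -5136 − 185k; taking k = -27 gives the smaller pair m = 383, n = -141.
Check: 185·383 + 501·(-141) = 70855 − 70641 = 214. ✓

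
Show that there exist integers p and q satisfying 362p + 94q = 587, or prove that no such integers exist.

gcd(362, 94) = 2, so every integer of the form 362p + 94q is a multiple of 2.
However 587 leaves remainder 1 on division by 2.
So the equation is unsolvable over ℤ.

There are no such integers.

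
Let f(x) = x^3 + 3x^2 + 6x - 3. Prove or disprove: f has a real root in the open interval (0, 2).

Such a root exists.

f(0) = -3 and f(2) = 29, which have opposite signs.
Since f is a polynomial it is continuous on [0, 2].
By the Intermediate Value Theorem f must vanish at some point of (0, 2).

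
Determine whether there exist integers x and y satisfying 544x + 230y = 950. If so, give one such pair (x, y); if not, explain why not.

x = 25, y = -55

Every value of 544x + 230y is a multiple of gcd(544, 230) = 2; since 2 ∣ 950, solutions exist.
Dividing through by 2 reduces the equation to 272x + 115y = 475.
Euclidean algorithm: 272 = 2·115 + 42, 115 = 2·42 + 31, 42 = 1·31 + 11, 31 = 2·11 + 9, 11 = 1·9 + 2, 9 = 4·2 + 1, 2 = 2·1 + 0.
Back-substituting, 1 = 9 − 4·2 = 9 − 4·(11 − 1·9) = −4·11 + 5·9 = −4·11 + 5·(31 − 2·11) = 5·31 − 14·11 = 5·31 − 14·(42 − 1·31) = −14·42 + 19·31 = −14·42 + 19·(115 − 2·42) = 19·115 − 52·42 = 19·115 − 52·(272 − 2·115) = −52·272 + 123·115; that is, 272·(-52) + 115·123 = 1.
Times 475: 272·(-24700) + 115·58425 = 475, so (-24700, 58425) solves it.
The general solution is x = -24700 + 115k, y = 58425 − 272k; taking k = 215 gives the smaller pair x = 25, y = -55.
Check: 544·25 + 230·(-55) = 13600 − 12650 = 950. ✓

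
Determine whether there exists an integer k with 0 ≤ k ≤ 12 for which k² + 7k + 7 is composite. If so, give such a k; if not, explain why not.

At k = 12: 12² + 7·12 + 7 = 235 = 5·47, which is composite.

k = 12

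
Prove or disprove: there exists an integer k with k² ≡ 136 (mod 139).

k = 54

k = 54 works: 54² = 2916, and 2916 − 136 = 2780 = 20·139.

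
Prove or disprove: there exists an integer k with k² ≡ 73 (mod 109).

k = 89

k = 89 works: 89² = 7921, and 7921 − 73 = 7848 = 72·109.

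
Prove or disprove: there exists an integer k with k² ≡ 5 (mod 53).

No, no such integer exists.

Apply Euler's criterion with the prime 53: 5 is a quadratic residue iff 5^26 ≡ 1 (mod 53), and a non-residue iff it is ≡ −1.
Repeated squaring mod 53: 5^2 = 25 ≡ 25; 5^4 ≡ 25² = 625 ≡ 42; 5^8 ≡ 42² = 1764 ≡ 15; 5^16 ≡ 15² = 225 ≡ 13.
Since 26 = 16 + 8 + 2, 5^26 ≡ 13 · 15 · 25; multiplying out mod 53: 13·15 = 195 ≡ 36, then 36·25 = 900 ≡ 52. Thus 5^26 ≡ 52 ≡ −1 (mod 53).
By Euler's criterion 5 is a quadratic non-residue mod 53: no k satisfies k² ≡ 5 (mod 53).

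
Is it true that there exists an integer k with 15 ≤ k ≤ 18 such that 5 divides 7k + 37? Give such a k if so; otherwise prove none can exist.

No, no such integer k in that range exists.

At k = 15, 7·15 + 37 = 142 ≡ 2 (mod 5), and each step in k adds 7 ≡ 2 (mod 5), giving residues 2, 4, 1, 3 for k = 15, 16, 17, 18.
The residue 0 does not occur, so no k in [15, 18] makes 7k + 37 a multiple of 5.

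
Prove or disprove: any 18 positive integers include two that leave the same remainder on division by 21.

No, the set {18, 19, 20, 21, 22, 23, 24, 25, 26, 27, 28, 29, 30, 31, 32, 33, 34, 35} is a counterexample.

Take the 18 consecutive integers 18, 19, …, 35: their residues mod 21 are all distinct because 18 ≤ 21.
Hence this collection has no pair with equal remainders mod 21, disproving the claim.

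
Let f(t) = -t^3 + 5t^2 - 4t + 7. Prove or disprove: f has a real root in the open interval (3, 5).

Such a root exists.

f(3) = 13 and f(5) = -13, which have opposite signs.
f is continuous everywhere (it is a polynomial), in particular on [3, 5].
By the Intermediate Value Theorem, f takes the value 0 somewhere in the open interval.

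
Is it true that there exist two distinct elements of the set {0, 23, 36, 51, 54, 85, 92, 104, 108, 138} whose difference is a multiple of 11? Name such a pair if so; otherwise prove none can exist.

No such pair exists.

Two integers differ by a multiple of 11 exactly when they have the same residue mod 11. The residues are 0↦0, 23↦1, 36↦3, 51↦7, 54↦10, 85↦8, 92↦4, 104↦5, 108↦9, 138↦6.
No residue repeats among the 10 elements, so no pair has difference ≡ 0 (mod 11).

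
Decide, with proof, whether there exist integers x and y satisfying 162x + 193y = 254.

x = 135, y = -112

162 and 193 are coprime, so 162x + 193y ranges over all of ℤ.
Run the Euclidean algorithm on 193 and 162: 193 = 1·162 + 31, 162 = 5·31 + 7, 31 = 4·7 + 3, 7 = 2·3 + 1, 3 = 3·1 + 0.
Working back up the chain: 1 = 7 − 2·3 = 7 − 2·(31 − 4·7) = −2·31 + 9·7 = −2·31 + 9·(162 − 5·31) = 9·162 − 47·31 = 9·162 − 47·(193 − 1·162) = −47·193 + 56·162. So 162·56 + 193·(-47) = 1.
Multiplying through by 254: x = 56·254 = 14224, y = (-47)·254 = -11938 is a solution.
The general solution is x = 14224 + 193k, y = -11938 − 162k; taking k = -73 gives the smaller pair x = 135, y = -112.
Check: 162·135 + 193·(-112) = 21870 − 21616 = 254. ✓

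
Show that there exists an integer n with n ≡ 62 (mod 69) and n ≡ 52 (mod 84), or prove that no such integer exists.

Reduce both congruences modulo 3, which divides 69 and 84: they say n ≡ 62 (mod 3) and n ≡ 52 (mod 3).
These are incompatible: 62 − 52 = 10 is not divisible by 3.
Hence the system has no solution.

No such integer exists.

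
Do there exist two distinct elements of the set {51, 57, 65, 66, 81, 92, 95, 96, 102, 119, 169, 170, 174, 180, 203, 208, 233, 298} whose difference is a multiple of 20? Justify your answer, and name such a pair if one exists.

No, no such pair exists.

Reduce each element modulo 20: 51↦11, 57↦17, 65↦5, 66↦6, 81↦1, 92↦12, 95↦15, 96↦16, 102↦2, 119↦19, 169↦9, 170↦10, 174↦14, 180↦0, 203↦3, 208↦8, 233↦13, 298↦18.
These 18 residues are pairwise different, hence no difference of two elements is divisible by 20.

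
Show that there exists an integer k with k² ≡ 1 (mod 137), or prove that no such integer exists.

k = 136

k = 136 works: 136² = 18496, and 18496 − 1 = 18495 = 135·137.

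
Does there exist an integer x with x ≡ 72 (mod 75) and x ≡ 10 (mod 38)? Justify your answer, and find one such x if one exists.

Since 75 and 38 share no common factor, CRT says the pair of congruences has a solution (unique mod 2850).
Write x = 72 + 75t and require 72 + 75t ≡ 10 (mod 38), i.e. 75t ≡ 14 (mod 38).
75 ≡ 37 (mod 38), so this reads 37t ≡ 14 (mod 38). Invert 37 mod 38 by the Euclidean algorithm: 38 = 1·37 + 1, 37 = 37·1 + 0; back-substituting, 1 = 38 − 1·37. Hence 37·(-1) ≡ 1, so 37⁻¹ ≡ -1 ≡ 37 (mod 38).
Therefore t ≡ 37·14 = 518 ≡ 24 (mod 38).
Taking t = 24 gives x = 72 + 75·24 = 1872.
Verify: 1872 = 24·75 + 72 and 1872 = 49·38 + 10. ✓

x = 1872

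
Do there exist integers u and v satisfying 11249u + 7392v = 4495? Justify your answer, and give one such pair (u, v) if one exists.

There are no such integers.

Any value of 11249u + 7392v is a multiple of gcd(11249, 7392) = 7.
However 4495 leaves remainder 1 on division by 7.
Hence no integers u, v satisfy the equation.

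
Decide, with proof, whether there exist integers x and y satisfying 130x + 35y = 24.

No such integers exist.

gcd(130, 35) = 5, so every integer of the form 130x + 35y is a multiple of 5.
But 24 = 5·4 + 4, so 5 ∤ 24.
Therefore 130x + 35y = 24 has no solution in integers.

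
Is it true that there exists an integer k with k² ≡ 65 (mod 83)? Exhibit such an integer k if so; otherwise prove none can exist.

k = 27 works: 27² = 729, and 729 − 65 = 664 = 8·83.

k = 27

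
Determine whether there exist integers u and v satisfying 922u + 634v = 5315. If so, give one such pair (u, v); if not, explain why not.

No such integers exist.

Any value of 922u + 634v is a multiple of gcd(922, 634) = 2.
But 5315 is not a multiple of 2 (it leaves remainder 1).
So the equation is unsolvable over ℤ.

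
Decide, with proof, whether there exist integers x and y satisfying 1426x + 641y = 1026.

x = 568, y = -1262

1426 and 641 are coprime, so 1426x + 641y ranges over all of ℤ.
Run the Euclidean algorithm on 1426 and 641: 1426 = 2·641 + 144, 641 = 4·144 + 65, 144 = 2·65 + 14, 65 = 4·14 + 9, 14 = 1·9 + 5, 9 = 1·5 + 4, 5 = 1·4 + 1, 4 = 4·1 + 0.
Back-substituting, 1 = 5 − 1·4 = 5 − (9 − 1·5) = −9 + 2·5 = −9 + 2·(14 − 1·9) = 2·14 − 3·9 = 2·14 − 3·(65 − 4·14) = −3·65 + 14·14 = −3·65 + 14·(144 − 2·65) = 14·144 − 31·65 = 14·144 − 31·(641 − 4·144) = −31·641 + 138·144 = −31·641 + 138·(1426 − 2·641) = 138·1426 − 307·641; that is, 1426·138 + 641·(-307) = 1.
Times 1026: 1426·141588 + 641·(-314982) = 1026, so (141588, -314982) solves it.
The general solution is x = 141588 + 641k, y = -314982 − 1426k; taking k = -220 gives the smaller pair x = 568, y = -1262.
Check: 1426·568 + 641·(-1262) = 809968 − 808942 = 1026. ✓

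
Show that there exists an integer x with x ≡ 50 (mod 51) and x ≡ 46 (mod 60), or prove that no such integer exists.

Both moduli are multiples of 3 = gcd(51, 60), so any solution would satisfy x ≡ 50 and x ≡ 46 modulo 3 simultaneously.
But 50 mod 3 = 2 while 46 mod 3 = 1, a contradiction.
Therefore no such x exists.

No such integer exists.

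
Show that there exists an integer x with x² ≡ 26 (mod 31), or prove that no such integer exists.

31 is prime, so by Euler's criterion 26 is a square mod 31 iff 26^((31−1)/2) = 26^15 ≡ 1 (mod 31).
Repeated squaring mod 31: 26^2 = 676 ≡ 25; 26^4 ≡ 25² = 625 ≡ 5; 26^8 ≡ 5² = 25 ≡ 25.
Since 15 = 8 + 4 + 2 + 1, 26^15 ≡ 25 · 5 · 25 · 26; multiplying out mod 31: 25·5 = 125 ≡ 1, then 1·25 = 25 ≡ 25, then 25·26 = 650 ≡ 30. Thus 26^15 ≡ 30 ≡ −1 (mod 31).
The value −1 means 26 is a non-residue modulo 31, so x² ≡ 26 (mod 31) is impossible.

No such integer exists.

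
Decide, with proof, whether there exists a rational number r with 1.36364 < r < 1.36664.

Scale by 41: the interval becomes (55.90924, 56.03224), which contains the integer 56.
Dividing back, 1.36364 < 56/41 < 1.36664, and 56/41 is rational.

r = 56/41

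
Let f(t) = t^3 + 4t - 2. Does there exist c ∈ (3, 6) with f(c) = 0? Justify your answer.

f(3) = 37 and f(6) = 238, both positive.
f'(t) = 3t^2 + 4 has discriminant 0² − 4·3·4 = -48 < 0, so f' has no real roots and is positive for every real t.
So f is strictly increasing; between 3 and 6 its values lie between f(3) = 37 and f(6) = 238, all positive. Therefore f has no root in (3, 6).

No such root exists.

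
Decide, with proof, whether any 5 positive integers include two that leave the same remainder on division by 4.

Yes.

Partition the integers by their residue mod 4; there are 4 classes.
With 5 integers and only 4 classes, the pigeonhole principle forces two of them, say a and b, into the same class.
That is, a and b leave the same remainder on division by 4, as claimed.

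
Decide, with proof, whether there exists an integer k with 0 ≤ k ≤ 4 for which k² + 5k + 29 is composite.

k = 4

At k = 4: 4² + 5·4 + 29 = 65 = 5·13, which is composite.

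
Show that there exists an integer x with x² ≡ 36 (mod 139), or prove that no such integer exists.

Take x = 6. Then 6² = 36, and since 0 ≤ 36 < 139 this is already reduced: 6² ≡ 36 (mod 139).

x = 6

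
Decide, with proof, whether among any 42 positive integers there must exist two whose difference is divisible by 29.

True.

Partition the integers by their residue mod 29; there are 29 classes.
Placing 42 integers into 29 classes, some class receives at least two — say a and b.
Then a ≡ b (mod 29), i.e. 29 ∣ (a − b).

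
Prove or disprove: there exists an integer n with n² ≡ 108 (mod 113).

Apply Euler's criterion with the prime 113: 108 is a quadratic residue iff 108^56 ≡ 1 (mod 113), and a non-residue iff it is ≡ −1.
Squaring successively (mod 113): 108^2 = 11664 ≡ 25; 108^4 ≡ 25² = 625 ≡ 60; 108^8 ≡ 60² = 3600 ≡ 97; 108^16 ≡ 97² = 9409 ≡ 30; 108^32 ≡ 30² = 900 ≡ 109.
Since 56 = 32 + 16 + 8, 108^56 ≡ 109 · 30 · 97; multiplying out mod 113: 109·30 = 3270 ≡ 106, then 106·97 = 10282 ≡ 112. Thus 108^56 ≡ 112 ≡ −1 (mod 113).
The value −1 means 108 is a non-residue modulo 113, so n² ≡ 108 (mod 113) is impossible.

There is no such integer.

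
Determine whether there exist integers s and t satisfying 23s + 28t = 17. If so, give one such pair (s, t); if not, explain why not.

s = 19, t = -15

Since gcd(23, 28) = 1, every integer is an integer combination of 23 and 28.
Run the Euclidean algorithm on 28 and 23: 28 = 1·23 + 5, 23 = 4·5 + 3, 5 = 1·3 + 2, 3 = 1·2 + 1, 2 = 2·1 + 0.
Unwinding: 1 = 3 − 1·2 = 3 − (5 − 1·3) = −5 + 2·3 = −5 + 2·(23 − 4·5) = 2·23 − 9·5 = 2·23 − 9·(28 − 1·23) = −9·28 + 11·23, i.e. 23·11 + 28·(-9) = 1.
Scaling by 17 gives the particular solution (s, t) = (187, -153).
The general solution is s = 187 + 28k, t = -153 − 23k; taking k = -6 gives the smaller pair s = 19, t = -15.
Check: 23·19 + 28·(-15) = 437 − 420 = 17. ✓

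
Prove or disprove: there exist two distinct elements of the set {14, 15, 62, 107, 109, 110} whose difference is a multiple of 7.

Reduce each element modulo 7: 14↦0, 15↦1, 62↦6, 107↦2, 109↦4, 110↦5.
No residue repeats among the 6 elements, so no pair has difference ≡ 0 (mod 7).

No such pair exists.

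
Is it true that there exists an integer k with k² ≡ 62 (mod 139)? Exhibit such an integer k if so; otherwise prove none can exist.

139 is prime, so by Euler's criterion 62 is a square mod 139 iff 62^((139−1)/2) = 62^69 ≡ 1 (mod 139).
Repeated squaring mod 139: 62^2 = 3844 ≡ 91; 62^4 ≡ 91² = 8281 ≡ 80; 62^8 ≡ 80² = 6400 ≡ 6; 62^16 ≡ 6² = 36 ≡ 36; 62^32 ≡ 36² = 1296 ≡ 45; 62^64 ≡ 45² = 2025 ≡ 79.
Since 69 = 64 + 4 + 1, 62^69 ≡ 79 · 80 · 62; multiplying out mod 139: 79·80 = 6320 ≡ 65, then 65·62 = 4030 ≡ 138. Thus 62^69 ≡ 138 ≡ −1 (mod 139).
By Euler's criterion 62 is a quadratic non-residue mod 139: no k satisfies k² ≡ 62 (mod 139).

No such integer exists.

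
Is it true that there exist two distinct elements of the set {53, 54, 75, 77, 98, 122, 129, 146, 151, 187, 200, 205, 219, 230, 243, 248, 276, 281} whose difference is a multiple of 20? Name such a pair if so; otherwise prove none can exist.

Reduce each element modulo 20: 53↦13, 54↦14, 75↦15, 77↦17, 98↦18, 122↦2, 129↦9, 146↦6, 151↦11, 187↦7, 200↦0, 205↦5, 219↦19, 230↦10, 243↦3, 248↦8, 276↦16, 281↦1.
All 18 residues are distinct, so no two elements differ by a multiple of 20.

No, no such pair exists.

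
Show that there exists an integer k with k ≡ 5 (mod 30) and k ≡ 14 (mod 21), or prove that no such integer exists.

k = 35

The moduli are not coprime: gcd(30, 21) = 3. Compatibility requires 3 ∣ (14 − 5) = 9, which holds, so solutions exist.
Step through k = 5, 5 + 30, 5 + 2·30, …: the values 5, 35 reduce mod 21 to 5, 14. The value 35 hits 14.
Indeed 35 ≡ 5 (mod 30) and 35 ≡ 14 (mod 21).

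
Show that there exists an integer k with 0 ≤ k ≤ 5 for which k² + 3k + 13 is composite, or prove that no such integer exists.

The values for k = 0, 1, …, 5 are 13, 17, 23, 31, 41, 53, and each of these is prime.
So no value in the range makes the expression composite.

No, no such integer k in that range exists.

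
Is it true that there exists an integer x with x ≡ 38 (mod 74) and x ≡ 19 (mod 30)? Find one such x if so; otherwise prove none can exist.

gcd(74, 30) = 2. If x ≡ 38 (mod 74) and x ≡ 19 (mod 30), then x ≡ 38 (mod 2) and x ≡ 19 (mod 2).
But 38 mod 2 = 0 while 19 mod 2 = 1, a contradiction.
Hence the system has no solution.

No such integer exists.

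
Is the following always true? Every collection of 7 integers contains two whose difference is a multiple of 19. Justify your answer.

No; for instance {49, 50, 51, 52, 53, 54, 55} is a counterexample.

Consider the 7 integers 49, 50, …, 55. They lie in distinct residue classes modulo 19, since 7 ≤ 19.
Any two of them differ by at most 6 < 19 and by at least 1, so no difference is a multiple of 19.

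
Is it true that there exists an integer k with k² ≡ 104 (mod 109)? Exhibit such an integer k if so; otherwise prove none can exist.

k = 39 works: 39² = 1521, and 1521 − 104 = 1417 = 13·109.

k = 39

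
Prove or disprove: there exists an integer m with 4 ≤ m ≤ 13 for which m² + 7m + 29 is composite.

m = 13

At m = 13: 13² + 7·13 + 29 = 289 = 17·17, which is composite.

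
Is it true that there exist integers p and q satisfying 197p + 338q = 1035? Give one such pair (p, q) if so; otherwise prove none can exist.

p = 43, q = -22

Since gcd(197, 338) = 1, every integer is an integer combination of 197 and 338.
Dividing repeatedly: 338 = 1·197 + 141, 197 = 1·141 + 56, 141 = 2·56 + 29, 56 = 1·29 + 27, 29 = 1·27 + 2, 27 = 13·2 + 1, 2 = 2·1 + 0.
Unwinding: 1 = 27 − 13·2 = 27 − 13·(29 − 1·27) = −13·29 + 14·27 = −13·29 + 14·(56 − 1·29) = 14·56 − 27·29 = 14·56 − 27·(141 − 2·56) = −27·141 + 68·56 = −27·141 + 68·(197 − 1·141) = 68·197 − 95·141 = 68·197 − 95·(338 − 1·197) = −95·338 + 163·197, i.e. 197·163 + 338·(-95) = 1.
Times 1035: 197·168705 + 338·(-98325) = 1035, so (168705, -98325) solves it.
Shifting by a multiple of (338, −197) keeps it a solution: p = 168705 − 499·338 = 43, q = -98325 + 499·197 = -22.
Indeed 197·43 + 338·(-22) = 8471 − 7436 = 1035.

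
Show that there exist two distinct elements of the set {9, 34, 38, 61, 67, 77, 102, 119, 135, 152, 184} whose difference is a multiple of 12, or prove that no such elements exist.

Two integers differ by a multiple of 12 exactly when they have the same residue mod 12. The residues are 9↦9, 34↦10, 38↦2, 61↦1, 67↦7, 77↦5, 102↦6, 119↦11, 135↦3, 152↦8, 184↦4.
These 11 residues are pairwise different, hence no difference of two elements is divisible by 12.

There is no such pair.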